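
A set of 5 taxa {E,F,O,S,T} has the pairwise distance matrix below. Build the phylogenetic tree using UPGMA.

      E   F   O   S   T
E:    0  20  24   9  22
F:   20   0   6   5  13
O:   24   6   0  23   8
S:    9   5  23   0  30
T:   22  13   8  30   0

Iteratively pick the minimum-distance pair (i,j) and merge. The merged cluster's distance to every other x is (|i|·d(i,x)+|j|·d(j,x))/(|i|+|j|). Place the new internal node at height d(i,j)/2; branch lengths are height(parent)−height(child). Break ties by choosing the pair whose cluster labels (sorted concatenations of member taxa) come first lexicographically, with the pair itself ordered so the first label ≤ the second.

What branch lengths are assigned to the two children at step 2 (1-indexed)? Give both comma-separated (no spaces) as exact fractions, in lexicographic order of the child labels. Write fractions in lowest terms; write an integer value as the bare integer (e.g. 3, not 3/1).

4,4

iteration 1: select F,S (d=5); attach at lengths (5/2, 5/2); label the merged cluster FS
  updated: d(E,FS)=29/2, d(FS,O)=29/2, d(FS,T)=43/2
iteration 2: select O,T (d=8); attach at lengths (4, 4); label the merged cluster OT
  updated: d(E,OT)=23, d(FS,OT)=18
iteration 3: select E,FS (d=29/2); attach at lengths (29/4, 19/4); label the merged cluster EFS
  updated: d(EFS,OT)=59/3
iteration 4: select EFS,OT (d=59/3); attach at lengths (31/12, 35/6); label the merged cluster EFOST
final tree: ((E:29/4,(F:5/2,S:5/2):19/4):31/12,(O:4,T:4):35/6)
total length: 401/12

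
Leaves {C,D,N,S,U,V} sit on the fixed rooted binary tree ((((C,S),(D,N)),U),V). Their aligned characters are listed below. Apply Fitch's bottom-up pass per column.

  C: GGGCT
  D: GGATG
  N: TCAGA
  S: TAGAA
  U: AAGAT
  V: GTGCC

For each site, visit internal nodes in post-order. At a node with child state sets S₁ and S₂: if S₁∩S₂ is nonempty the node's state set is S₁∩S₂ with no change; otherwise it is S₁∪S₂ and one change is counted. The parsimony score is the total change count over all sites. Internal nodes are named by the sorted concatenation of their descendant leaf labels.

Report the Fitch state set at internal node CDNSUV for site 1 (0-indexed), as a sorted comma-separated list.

A,G,T

[col 0] CS: children C:{G}, S:{T} ∪→ {G,T}; cost 1
[col 0] DN: children D:{G}, N:{T} ∪→ {G,T}; cost 1
[col 0] CDNS: children CS:{G,T}, DN:{G,T} ∩→ {G,T}; cost 0
[col 0] CDNSU: children CDNS:{G,T}, U:{A} ∪→ {A,G,T}; cost 1
[col 0] CDNSUV: children CDNSU:{A,G,T}, V:{G} ∩→ {G}; cost 0
[col 1] CS: children C:{G}, S:{A} ∪→ {A,G}; cost 1
[col 1] DN: children D:{G}, N:{C} ∪→ {C,G}; cost 1
[col 1] CDNS: children CS:{A,G}, DN:{C,G} ∩→ {G}; cost 0
[col 1] CDNSU: children CDNS:{G}, U:{A} ∪→ {A,G}; cost 1
[col 1] CDNSUV: children CDNSU:{A,G}, V:{T} ∪→ {A,G,T}; cost 1
[col 2] CS: children C:{G}, S:{G} ∩→ {G}; cost 0
[col 2] DN: children D:{A}, N:{A} ∩→ {A}; cost 0
[col 2] CDNS: children CS:{G}, DN:{A} ∪→ {A,G}; cost 1
[col 2] CDNSU: children CDNS:{A,G}, U:{G} ∩→ {G}; cost 0
[col 2] CDNSUV: children CDNSU:{G}, V:{G} ∩→ {G}; cost 0
[col 3] CS: children C:{C}, S:{A} ∪→ {A,C}; cost 1
[col 3] DN: children D:{T}, N:{G} ∪→ {G,T}; cost 1
[col 3] CDNS: children CS:{A,C}, DN:{G,T} ∪→ {A,C,G,T}; cost 1
[col 3] CDNSU: children CDNS:{A,C,G,T}, U:{A} ∩→ {A}; cost 0
[col 3] CDNSUV: children CDNSU:{A}, V:{C} ∪→ {A,C}; cost 1
[col 4] CS: children C:{T}, S:{A} ∪→ {A,T}; cost 1
[col 4] DN: children D:{G}, N:{A} ∪→ {A,G}; cost 1
[col 4] CDNS: children CS:{A,T}, DN:{A,G} ∩→ {A}; cost 0
[col 4] CDNSU: children CDNS:{A}, U:{T} ∪→ {A,T}; cost 1
[col 4] CDNSUV: children CDNSU:{A,T}, V:{C} ∪→ {A,C,T}; cost 1
per-site changes: [3, 4, 1, 4, 4]; total = 16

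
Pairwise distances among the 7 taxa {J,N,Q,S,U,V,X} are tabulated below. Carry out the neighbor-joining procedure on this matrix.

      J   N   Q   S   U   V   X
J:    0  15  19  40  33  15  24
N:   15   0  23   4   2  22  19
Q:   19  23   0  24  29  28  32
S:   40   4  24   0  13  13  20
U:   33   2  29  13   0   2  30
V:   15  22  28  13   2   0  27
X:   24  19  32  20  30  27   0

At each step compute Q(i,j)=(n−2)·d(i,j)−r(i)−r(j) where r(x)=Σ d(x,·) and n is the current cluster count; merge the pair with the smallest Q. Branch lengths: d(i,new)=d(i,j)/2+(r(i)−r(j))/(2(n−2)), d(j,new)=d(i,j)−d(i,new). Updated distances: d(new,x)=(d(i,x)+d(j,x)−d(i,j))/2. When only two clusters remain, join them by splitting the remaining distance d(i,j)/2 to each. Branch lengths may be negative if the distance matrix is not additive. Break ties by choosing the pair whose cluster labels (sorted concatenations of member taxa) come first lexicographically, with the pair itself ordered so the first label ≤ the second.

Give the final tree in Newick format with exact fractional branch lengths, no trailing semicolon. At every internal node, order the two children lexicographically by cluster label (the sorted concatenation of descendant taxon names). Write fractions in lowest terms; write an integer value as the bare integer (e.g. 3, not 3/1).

1. join J+Q (d=19, Q=-206) ⇒ JQ; edges |J|=43/5, |Q|=52/5
  updated: d(JQ,N)=19/2, d(JQ,S)=45/2, d(JQ,U)=43/2, d(JQ,V)=12, d(JQ,X)=37/2
2. join U+V (d=2, Q=-273/2) ⇒ UV; edges |U|=1/16, |V|=31/16
  updated: d(JQ,UV)=63/4, d(N,UV)=11, d(S,UV)=12, d(UV,X)=55/2
3. join JQ+X (d=37/2, Q=-383/4) ⇒ JQX; edges |JQ|=49/8, |X|=99/8
  updated: d(JQX,N)=5, d(JQX,S)=12, d(JQX,UV)=99/8
4. join JQX+UV (d=99/8, Q=-40) ⇒ JQUVX; edges |JQX|=75/16, |UV|=123/16
  updated: d(JQUVX,N)=29/16, d(JQUVX,S)=93/16
5. join JQUVX+N (d=29/16, Q=-93/8) ⇒ JNQUVX; edges |JQUVX|=29/16, |N|=0
  updated: d(JNQUVX,S)=4
6. join JNQUVX+S (d=4) ⇒ JNQSUVX; edges |JNQUVX|=2, |S|=2
final tree: (((((J:43/5,Q:52/5):49/8,X:99/8):75/16,(U:1/16,V:31/16):123/16):29/16,N:0):2,S:2)
total length: 923/16

(((((J:43/5,Q:52/5):49/8,X:99/8):75/16,(U:1/16,V:31/16):123/16):29/16,N:0):2,S:2)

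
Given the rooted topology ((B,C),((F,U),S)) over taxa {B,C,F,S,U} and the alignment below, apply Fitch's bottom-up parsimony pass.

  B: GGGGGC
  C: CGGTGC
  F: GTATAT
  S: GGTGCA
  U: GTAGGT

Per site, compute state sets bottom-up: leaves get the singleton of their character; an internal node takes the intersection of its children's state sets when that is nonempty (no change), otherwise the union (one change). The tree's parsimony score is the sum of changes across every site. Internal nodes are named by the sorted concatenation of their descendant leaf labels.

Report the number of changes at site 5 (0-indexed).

2

site 0, node BC: B={G} ∪ C={C} → {C,G} (+1)
site 0, node FU: F={G} ∩ U={G} → {G} (+0)
site 0, node FSU: FU={G} ∩ S={G} → {G} (+0)
site 0, node BCFSU: BC={C,G} ∩ FSU={G} → {G} (+0)
site 1, node BC: B={G} ∩ C={G} → {G} (+0)
site 1, node FU: F={T} ∩ U={T} → {T} (+0)
site 1, node FSU: FU={T} ∪ S={G} → {G,T} (+1)
site 1, node BCFSU: BC={G} ∩ FSU={G,T} → {G} (+0)
site 2, node BC: B={G} ∩ C={G} → {G} (+0)
site 2, node FU: F={A} ∩ U={A} → {A} (+0)
site 2, node FSU: FU={A} ∪ S={T} → {A,T} (+1)
site 2, node BCFSU: BC={G} ∪ FSU={A,T} → {A,G,T} (+1)
site 3, node BC: B={G} ∪ C={T} → {G,T} (+1)
site 3, node FU: F={T} ∪ U={G} → {G,T} (+1)
site 3, node FSU: FU={G,T} ∩ S={G} → {G} (+0)
site 3, node BCFSU: BC={G,T} ∩ FSU={G} → {G} (+0)
site 4, node BC: B={G} ∩ C={G} → {G} (+0)
site 4, node FU: F={A} ∪ U={G} → {A,G} (+1)
site 4, node FSU: FU={A,G} ∪ S={C} → {A,C,G} (+1)
site 4, node BCFSU: BC={G} ∩ FSU={A,C,G} → {G} (+0)
site 5, node BC: B={C} ∩ C={C} → {C} (+0)
site 5, node FU: F={T} ∩ U={T} → {T} (+0)
site 5, node FSU: FU={T} ∪ S={A} → {A,T} (+1)
site 5, node BCFSU: BC={C} ∪ FSU={A,T} → {A,C,T} (+1)
per-site changes: [1, 1, 2, 2, 2, 2]; total = 10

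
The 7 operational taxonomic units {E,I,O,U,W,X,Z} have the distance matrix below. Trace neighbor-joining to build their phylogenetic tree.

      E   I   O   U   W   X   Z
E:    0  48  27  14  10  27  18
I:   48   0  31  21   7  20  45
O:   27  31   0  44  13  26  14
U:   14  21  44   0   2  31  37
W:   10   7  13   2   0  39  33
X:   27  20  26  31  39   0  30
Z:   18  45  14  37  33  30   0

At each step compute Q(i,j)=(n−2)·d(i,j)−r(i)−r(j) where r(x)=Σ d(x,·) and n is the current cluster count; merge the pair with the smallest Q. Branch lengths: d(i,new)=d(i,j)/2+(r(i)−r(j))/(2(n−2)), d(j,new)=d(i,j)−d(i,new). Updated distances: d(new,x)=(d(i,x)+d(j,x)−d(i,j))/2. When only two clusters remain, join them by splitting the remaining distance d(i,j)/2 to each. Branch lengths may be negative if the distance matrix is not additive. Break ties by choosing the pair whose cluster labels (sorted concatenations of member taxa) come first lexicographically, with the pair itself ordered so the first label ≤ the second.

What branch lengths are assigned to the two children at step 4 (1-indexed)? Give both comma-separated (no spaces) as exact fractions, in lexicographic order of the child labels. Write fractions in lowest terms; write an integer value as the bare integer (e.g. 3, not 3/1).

111/16,105/16

iteration 1: select O,Z (d=14, Q=-262); attach at lengths (24/5, 46/5); label the merged cluster OZ
  updated: d(E,OZ)=31/2, d(I,OZ)=31, d(OZ,U)=67/2, d(OZ,W)=16, d(OZ,X)=21
iteration 2: select I,X (d=20, Q=-185); attach at lengths (69/8, 91/8); label the merged cluster IX
  updated: d(E,IX)=55/2, d(IX,OZ)=16, d(IX,U)=16, d(IX,W)=13
iteration 3: select IX,OZ (d=16, Q=-211/2); attach at lengths (79/12, 113/12); label the merged cluster IOXZ
  updated: d(E,IOXZ)=27/2, d(IOXZ,U)=67/4, d(IOXZ,W)=13/2
iteration 4: select E,IOXZ (d=27/2, Q=-189/4); attach at lengths (111/16, 105/16); label the merged cluster EIOXZ
  updated: d(EIOXZ,U)=69/8, d(EIOXZ,W)=3/2
iteration 5: select EIOXZ,U (d=69/8, Q=-97/8); attach at lengths (65/16, 73/16); label the merged cluster EIOUXZ
  updated: d(EIOUXZ,W)=-41/16
iteration 6: select EIOUXZ,W (d=-41/16); attach at lengths (-41/32, -41/32); label the merged cluster EIOUWXZ
final tree: (((E:111/16,((I:69/8,X:91/8):79/12,(O:24/5,Z:46/5):113/12):105/16):65/16,U:73/16):-41/32,W:-41/32)
total length: 1113/16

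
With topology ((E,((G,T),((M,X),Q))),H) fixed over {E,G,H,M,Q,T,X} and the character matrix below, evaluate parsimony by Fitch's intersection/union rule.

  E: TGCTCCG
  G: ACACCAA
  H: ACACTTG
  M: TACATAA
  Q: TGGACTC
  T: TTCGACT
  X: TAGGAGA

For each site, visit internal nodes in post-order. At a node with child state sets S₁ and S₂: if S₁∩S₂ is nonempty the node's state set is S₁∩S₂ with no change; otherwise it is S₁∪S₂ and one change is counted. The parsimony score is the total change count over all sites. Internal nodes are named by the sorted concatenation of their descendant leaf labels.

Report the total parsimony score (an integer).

26

[col 0] GT: children G:{A}, T:{T} ∪→ {A,T}; cost 1
[col 0] MX: children M:{T}, X:{T} ∩→ {T}; cost 0
[col 0] MQX: children MX:{T}, Q:{T} ∩→ {T}; cost 0
[col 0] GMQTX: children GT:{A,T}, MQX:{T} ∩→ {T}; cost 0
[col 0] EGMQTX: children E:{T}, GMQTX:{T} ∩→ {T}; cost 0
[col 0] EGHMQTX: children EGMQTX:{T}, H:{A} ∪→ {A,T}; cost 1
[col 1] GT: children G:{C}, T:{T} ∪→ {C,T}; cost 1
[col 1] MX: children M:{A}, X:{A} ∩→ {A}; cost 0
[col 1] MQX: children MX:{A}, Q:{G} ∪→ {A,G}; cost 1
[col 1] GMQTX: children GT:{C,T}, MQX:{A,G} ∪→ {A,C,G,T}; cost 1
[col 1] EGMQTX: children E:{G}, GMQTX:{A,C,G,T} ∩→ {G}; cost 0
[col 1] EGHMQTX: children EGMQTX:{G}, H:{C} ∪→ {C,G}; cost 1
[col 2] GT: children G:{A}, T:{C} ∪→ {A,C}; cost 1
[col 2] MX: children M:{C}, X:{G} ∪→ {C,G}; cost 1
[col 2] MQX: children MX:{C,G}, Q:{G} ∩→ {G}; cost 0
[col 2] GMQTX: children GT:{A,C}, MQX:{G} ∪→ {A,C,G}; cost 1
[col 2] EGMQTX: children E:{C}, GMQTX:{A,C,G} ∩→ {C}; cost 0
[col 2] EGHMQTX: children EGMQTX:{C}, H:{A} ∪→ {A,C}; cost 1
[col 3] GT: children G:{C}, T:{G} ∪→ {C,G}; cost 1
[col 3] MX: children M:{A}, X:{G} ∪→ {A,G}; cost 1
[col 3] MQX: children MX:{A,G}, Q:{A} ∩→ {A}; cost 0
[col 3] GMQTX: children GT:{C,G}, MQX:{A} ∪→ {A,C,G}; cost 1
[col 3] EGMQTX: children E:{T}, GMQTX:{A,C,G} ∪→ {A,C,G,T}; cost 1
[col 3] EGHMQTX: children EGMQTX:{A,C,G,T}, H:{C} ∩→ {C}; cost 0
[col 4] GT: children G:{C}, T:{A} ∪→ {A,C}; cost 1
[col 4] MX: children M:{T}, X:{A} ∪→ {A,T}; cost 1
[col 4] MQX: children MX:{A,T}, Q:{C} ∪→ {A,C,T}; cost 1
[col 4] GMQTX: children GT:{A,C}, MQX:{A,C,T} ∩→ {A,C}; cost 0
[col 4] EGMQTX: children E:{C}, GMQTX:{A,C} ∩→ {C}; cost 0
[col 4] EGHMQTX: children EGMQTX:{C}, H:{T} ∪→ {C,T}; cost 1
[col 5] GT: children G:{A}, T:{C} ∪→ {A,C}; cost 1
[col 5] MX: children M:{A}, X:{G} ∪→ {A,G}; cost 1
[col 5] MQX: children MX:{A,G}, Q:{T} ∪→ {A,G,T}; cost 1
[col 5] GMQTX: children GT:{A,C}, MQX:{A,G,T} ∩→ {A}; cost 0
[col 5] EGMQTX: children E:{C}, GMQTX:{A} ∪→ {A,C}; cost 1
[col 5] EGHMQTX: children EGMQTX:{A,C}, H:{T} ∪→ {A,C,T}; cost 1
[col 6] GT: children G:{A}, T:{T} ∪→ {A,T}; cost 1
[col 6] MX: children M:{A}, X:{A} ∩→ {A}; cost 0
[col 6] MQX: children MX:{A}, Q:{C} ∪→ {A,C}; cost 1
[col 6] GMQTX: children GT:{A,T}, MQX:{A,C} ∩→ {A}; cost 0
[col 6] EGMQTX: children E:{G}, GMQTX:{A} ∪→ {A,G}; cost 1
[col 6] EGHMQTX: children EGMQTX:{A,G}, H:{G} ∩→ {G}; cost 0
per-site changes: [2, 4, 4, 4, 4, 5, 3]; total = 26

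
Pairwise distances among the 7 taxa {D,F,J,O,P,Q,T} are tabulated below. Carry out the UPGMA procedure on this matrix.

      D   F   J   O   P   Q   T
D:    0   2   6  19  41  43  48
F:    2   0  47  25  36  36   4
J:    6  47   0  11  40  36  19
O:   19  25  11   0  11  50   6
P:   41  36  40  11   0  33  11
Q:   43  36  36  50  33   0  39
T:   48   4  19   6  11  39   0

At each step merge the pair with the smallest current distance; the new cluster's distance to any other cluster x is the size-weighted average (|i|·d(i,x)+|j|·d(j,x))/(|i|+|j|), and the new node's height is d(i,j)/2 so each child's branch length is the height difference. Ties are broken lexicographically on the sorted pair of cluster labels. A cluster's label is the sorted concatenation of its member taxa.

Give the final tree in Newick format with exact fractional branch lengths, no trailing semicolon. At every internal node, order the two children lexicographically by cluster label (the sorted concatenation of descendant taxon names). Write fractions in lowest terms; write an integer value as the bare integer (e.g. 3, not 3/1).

(((D:1,F:1):105/8,(J:35/3,((O:3,T:3):5/2,P:11/2):37/6):59/24):45/8,Q:79/4)

1. join D+F (d=2) ⇒ DF; edges |D|=1, |F|=1
  updated: d(DF,J)=53/2, d(DF,O)=22, d(DF,P)=77/2, d(DF,Q)=79/2, d(DF,T)=26
2. join O+T (d=6) ⇒ OT; edges |O|=3, |T|=3
  updated: d(DF,OT)=24, d(J,OT)=15, d(OT,P)=11, d(OT,Q)=89/2
3. join OT+P (d=11) ⇒ OPT; edges |OT|=5/2, |P|=11/2
  updated: d(DF,OPT)=173/6, d(J,OPT)=70/3, d(OPT,Q)=122/3
4. join J+OPT (d=70/3) ⇒ JOPT; edges |J|=35/3, |OPT|=37/6
  updated: d(DF,JOPT)=113/4, d(JOPT,Q)=79/2
5. join DF+JOPT (d=113/4) ⇒ DFJOPT; edges |DF|=105/8, |JOPT|=59/24
  updated: d(DFJOPT,Q)=79/2
6. join DFJOPT+Q (d=79/2) ⇒ DFJOPQT; edges |DFJOPT|=45/8, |Q|=79/4
final tree: (((D:1,F:1):105/8,(J:35/3,((O:3,T:3):5/2,P:11/2):37/6):59/24):45/8,Q:79/4)
total length: 1795/24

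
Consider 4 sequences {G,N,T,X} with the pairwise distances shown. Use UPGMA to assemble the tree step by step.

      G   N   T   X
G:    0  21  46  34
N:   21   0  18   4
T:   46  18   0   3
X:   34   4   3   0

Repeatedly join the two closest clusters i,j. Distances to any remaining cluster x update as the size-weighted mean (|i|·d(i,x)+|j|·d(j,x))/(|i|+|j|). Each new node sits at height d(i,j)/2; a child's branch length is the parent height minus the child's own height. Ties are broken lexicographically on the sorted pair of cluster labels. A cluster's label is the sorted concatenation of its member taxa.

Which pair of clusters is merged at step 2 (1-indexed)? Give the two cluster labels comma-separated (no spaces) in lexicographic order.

N,TX

1. join T+X (d=3) ⇒ TX; edges |T|=3/2, |X|=3/2
  updated: d(G,TX)=40, d(N,TX)=11
2. join N+TX (d=11) ⇒ NTX; edges |N|=11/2, |TX|=4
  updated: d(G,NTX)=101/3
3. join G+NTX (d=101/3) ⇒ GNTX; edges |G|=101/6, |NTX|=34/3
final tree: (G:101/6,(N:11/2,(T:3/2,X:3/2):4):34/3)
total length: 122/3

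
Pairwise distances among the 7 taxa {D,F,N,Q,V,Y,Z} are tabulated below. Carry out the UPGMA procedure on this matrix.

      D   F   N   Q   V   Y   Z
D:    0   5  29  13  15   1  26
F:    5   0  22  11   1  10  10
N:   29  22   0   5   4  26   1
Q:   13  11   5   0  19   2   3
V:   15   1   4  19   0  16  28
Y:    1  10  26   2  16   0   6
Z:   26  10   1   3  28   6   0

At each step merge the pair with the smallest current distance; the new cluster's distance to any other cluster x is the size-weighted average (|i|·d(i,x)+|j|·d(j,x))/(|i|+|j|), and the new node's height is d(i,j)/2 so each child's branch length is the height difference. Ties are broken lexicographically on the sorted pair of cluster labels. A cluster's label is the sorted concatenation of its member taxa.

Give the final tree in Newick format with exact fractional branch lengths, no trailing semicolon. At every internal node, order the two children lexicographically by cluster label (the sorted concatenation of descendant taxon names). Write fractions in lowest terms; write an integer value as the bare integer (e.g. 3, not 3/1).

(((D:1/2,Y:1/2):21/4,(F:1/2,V:1/2):21/4):29/12,((N:1/2,Z:1/2):3/2,Q:2):37/6)

iteration 1: select D,Y (d=1); attach at lengths (1/2, 1/2); label the merged cluster DY
  updated: d(DY,F)=15/2, d(DY,N)=55/2, d(DY,Q)=15/2, d(DY,V)=31/2, d(DY,Z)=16
iteration 2: select F,V (d=1); attach at lengths (1/2, 1/2); label the merged cluster FV
  updated: d(DY,FV)=23/2, d(FV,N)=13, d(FV,Q)=15, d(FV,Z)=19
iteration 3: select N,Z (d=1); attach at lengths (1/2, 1/2); label the merged cluster NZ
  updated: d(DY,NZ)=87/4, d(FV,NZ)=16, d(NZ,Q)=4
iteration 4: select NZ,Q (d=4); attach at lengths (3/2, 2); label the merged cluster NQZ
  updated: d(DY,NQZ)=17, d(FV,NQZ)=47/3
iteration 5: select DY,FV (d=23/2); attach at lengths (21/4, 21/4); label the merged cluster DFVY
  updated: d(DFVY,NQZ)=49/3
iteration 6: select DFVY,NQZ (d=49/3); attach at lengths (29/12, 37/6); label the merged cluster DFNQVYZ
final tree: (((D:1/2,Y:1/2):21/4,(F:1/2,V:1/2):21/4):29/12,((N:1/2,Z:1/2):3/2,Q:2):37/6)
total length: 307/12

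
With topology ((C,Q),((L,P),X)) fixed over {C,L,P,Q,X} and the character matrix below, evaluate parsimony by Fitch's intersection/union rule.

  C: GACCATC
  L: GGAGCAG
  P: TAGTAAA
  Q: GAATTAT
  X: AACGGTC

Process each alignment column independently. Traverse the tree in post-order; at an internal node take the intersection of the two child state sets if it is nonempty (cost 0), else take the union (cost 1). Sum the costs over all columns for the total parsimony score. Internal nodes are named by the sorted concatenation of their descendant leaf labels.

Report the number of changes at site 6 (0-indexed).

3

[col 0] CQ: children C:{G}, Q:{G} ∩→ {G}; cost 0
[col 0] LP: children L:{G}, P:{T} ∪→ {G,T}; cost 1
[col 0] LPX: children LP:{G,T}, X:{A} ∪→ {A,G,T}; cost 1
[col 0] CLPQX: children CQ:{G}, LPX:{A,G,T} ∩→ {G}; cost 0
[col 1] CQ: children C:{A}, Q:{A} ∩→ {A}; cost 0
[col 1] LP: children L:{G}, P:{A} ∪→ {A,G}; cost 1
[col 1] LPX: children LP:{A,G}, X:{A} ∩→ {A}; cost 0
[col 1] CLPQX: children CQ:{A}, LPX:{A} ∩→ {A}; cost 0
[col 2] CQ: children C:{C}, Q:{A} ∪→ {A,C}; cost 1
[col 2] LP: children L:{A}, P:{G} ∪→ {A,G}; cost 1
[col 2] LPX: children LP:{A,G}, X:{C} ∪→ {A,C,G}; cost 1
[col 2] CLPQX: children CQ:{A,C}, LPX:{A,C,G} ∩→ {A,C}; cost 0
[col 3] CQ: children C:{C}, Q:{T} ∪→ {C,T}; cost 1
[col 3] LP: children L:{G}, P:{T} ∪→ {G,T}; cost 1
[col 3] LPX: children LP:{G,T}, X:{G} ∩→ {G}; cost 0
[col 3] CLPQX: children CQ:{C,T}, LPX:{G} ∪→ {C,G,T}; cost 1
[col 4] CQ: children C:{A}, Q:{T} ∪→ {A,T}; cost 1
[col 4] LP: children L:{C}, P:{A} ∪→ {A,C}; cost 1
[col 4] LPX: children LP:{A,C}, X:{G} ∪→ {A,C,G}; cost 1
[col 4] CLPQX: children CQ:{A,T}, LPX:{A,C,G} ∩→ {A}; cost 0
[col 5] CQ: children C:{T}, Q:{A} ∪→ {A,T}; cost 1
[col 5] LP: children L:{A}, P:{A} ∩→ {A}; cost 0
[col 5] LPX: children LP:{A}, X:{T} ∪→ {A,T}; cost 1
[col 5] CLPQX: children CQ:{A,T}, LPX:{A,T} ∩→ {A,T}; cost 0
[col 6] CQ: children C:{C}, Q:{T} ∪→ {C,T}; cost 1
[col 6] LP: children L:{G}, P:{A} ∪→ {A,G}; cost 1
[col 6] LPX: children LP:{A,G}, X:{C} ∪→ {A,C,G}; cost 1
[col 6] CLPQX: children CQ:{C,T}, LPX:{A,C,G} ∩→ {C}; cost 0
per-site changes: [2, 1, 3, 3, 3, 2, 3]; total = 17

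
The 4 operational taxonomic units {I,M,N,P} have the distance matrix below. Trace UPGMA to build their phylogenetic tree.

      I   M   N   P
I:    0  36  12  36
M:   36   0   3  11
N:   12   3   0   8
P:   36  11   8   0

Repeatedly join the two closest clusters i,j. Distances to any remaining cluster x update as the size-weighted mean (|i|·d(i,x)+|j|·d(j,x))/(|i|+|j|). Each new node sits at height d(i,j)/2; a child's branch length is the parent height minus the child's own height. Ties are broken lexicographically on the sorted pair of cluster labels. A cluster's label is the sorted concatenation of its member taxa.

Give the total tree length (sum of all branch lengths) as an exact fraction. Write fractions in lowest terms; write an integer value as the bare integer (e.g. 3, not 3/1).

137/4

1. join M+N (d=3) ⇒ MN; edges |M|=3/2, |N|=3/2
  updated: d(I,MN)=24, d(MN,P)=19/2
2. join MN+P (d=19/2) ⇒ MNP; edges |MN|=13/4, |P|=19/4
  updated: d(I,MNP)=28
3. join I+MNP (d=28) ⇒ IMNP; edges |I|=14, |MNP|=37/4
final tree: (I:14,((M:3/2,N:3/2):13/4,P:19/4):37/4)
total length: 137/4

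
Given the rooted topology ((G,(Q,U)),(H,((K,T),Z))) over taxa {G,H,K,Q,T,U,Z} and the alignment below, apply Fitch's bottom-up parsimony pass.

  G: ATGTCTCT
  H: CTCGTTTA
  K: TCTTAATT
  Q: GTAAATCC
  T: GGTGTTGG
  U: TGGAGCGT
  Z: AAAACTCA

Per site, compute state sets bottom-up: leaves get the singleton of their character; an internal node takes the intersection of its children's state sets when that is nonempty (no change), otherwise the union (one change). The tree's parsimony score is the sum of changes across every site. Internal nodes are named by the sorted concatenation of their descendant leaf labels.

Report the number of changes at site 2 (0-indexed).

4

site 0, node QU: Q={G} ∪ U={T} → {G,T} (+1)
site 0, node GQU: G={A} ∪ QU={G,T} → {A,G,T} (+1)
site 0, node KT: K={T} ∪ T={G} → {G,T} (+1)
site 0, node KTZ: KT={G,T} ∪ Z={A} → {A,G,T} (+1)
site 0, node HKTZ: H={C} ∪ KTZ={A,G,T} → {A,C,G,T} (+1)
site 0, node GHKQTUZ: GQU={A,G,T} ∩ HKTZ={A,C,G,T} → {A,G,T} (+0)
site 1, node QU: Q={T} ∪ U={G} → {G,T} (+1)
site 1, node GQU: G={T} ∩ QU={G,T} → {T} (+0)
site 1, node KT: K={C} ∪ T={G} → {C,G} (+1)
site 1, node KTZ: KT={C,G} ∪ Z={A} → {A,C,G} (+1)
site 1, node HKTZ: H={T} ∪ KTZ={A,C,G} → {A,C,G,T} (+1)
site 1, node GHKQTUZ: GQU={T} ∩ HKTZ={A,C,G,T} → {T} (+0)
site 2, node QU: Q={A} ∪ U={G} → {A,G} (+1)
site 2, node GQU: G={G} ∩ QU={A,G} → {G} (+0)
site 2, node KT: K={T} ∩ T={T} → {T} (+0)
site 2, node KTZ: KT={T} ∪ Z={A} → {A,T} (+1)
site 2, node HKTZ: H={C} ∪ KTZ={A,T} → {A,C,T} (+1)
site 2, node GHKQTUZ: GQU={G} ∪ HKTZ={A,C,T} → {A,C,G,T} (+1)
site 3, node QU: Q={A} ∩ U={A} → {A} (+0)
site 3, node GQU: G={T} ∪ QU={A} → {A,T} (+1)
site 3, node KT: K={T} ∪ T={G} → {G,T} (+1)
site 3, node KTZ: KT={G,T} ∪ Z={A} → {A,G,T} (+1)
site 3, node HKTZ: H={G} ∩ KTZ={A,G,T} → {G} (+0)
site 3, node GHKQTUZ: GQU={A,T} ∪ HKTZ={G} → {A,G,T} (+1)
site 4, node QU: Q={A} ∪ U={G} → {A,G} (+1)
site 4, node GQU: G={C} ∪ QU={A,G} → {A,C,G} (+1)
site 4, node KT: K={A} ∪ T={T} → {A,T} (+1)
site 4, node KTZ: KT={A,T} ∪ Z={C} → {A,C,T} (+1)
site 4, node HKTZ: H={T} ∩ KTZ={A,C,T} → {T} (+0)
site 4, node GHKQTUZ: GQU={A,C,G} ∪ HKTZ={T} → {A,C,G,T} (+1)
site 5, node QU: Q={T} ∪ U={C} → {C,T} (+1)
site 5, node GQU: G={T} ∩ QU={C,T} → {T} (+0)
site 5, node KT: K={A} ∪ T={T} → {A,T} (+1)
site 5, node KTZ: KT={A,T} ∩ Z={T} → {T} (+0)
site 5, node HKTZ: H={T} ∩ KTZ={T} → {T} (+0)
site 5, node GHKQTUZ: GQU={T} ∩ HKTZ={T} → {T} (+0)
site 6, node QU: Q={C} ∪ U={G} → {C,G} (+1)
site 6, node GQU: G={C} ∩ QU={C,G} → {C} (+0)
site 6, node KT: K={T} ∪ T={G} → {G,T} (+1)
site 6, node KTZ: KT={G,T} ∪ Z={C} → {C,G,T} (+1)
site 6, node HKTZ: H={T} ∩ KTZ={C,G,T} → {T} (+0)
site 6, node GHKQTUZ: GQU={C} ∪ HKTZ={T} → {C,T} (+1)
site 7, node QU: Q={C} ∪ U={T} → {C,T} (+1)
site 7, node GQU: G={T} ∩ QU={C,T} → {T} (+0)
site 7, node KT: K={T} ∪ T={G} → {G,T} (+1)
site 7, node KTZ: KT={G,T} ∪ Z={A} → {A,G,T} (+1)
site 7, node HKTZ: H={A} ∩ KTZ={A,G,T} → {A} (+0)
site 7, node GHKQTUZ: GQU={T} ∪ HKTZ={A} → {A,T} (+1)
per-site changes: [5, 4, 4, 4, 5, 2, 4, 4]; total = 32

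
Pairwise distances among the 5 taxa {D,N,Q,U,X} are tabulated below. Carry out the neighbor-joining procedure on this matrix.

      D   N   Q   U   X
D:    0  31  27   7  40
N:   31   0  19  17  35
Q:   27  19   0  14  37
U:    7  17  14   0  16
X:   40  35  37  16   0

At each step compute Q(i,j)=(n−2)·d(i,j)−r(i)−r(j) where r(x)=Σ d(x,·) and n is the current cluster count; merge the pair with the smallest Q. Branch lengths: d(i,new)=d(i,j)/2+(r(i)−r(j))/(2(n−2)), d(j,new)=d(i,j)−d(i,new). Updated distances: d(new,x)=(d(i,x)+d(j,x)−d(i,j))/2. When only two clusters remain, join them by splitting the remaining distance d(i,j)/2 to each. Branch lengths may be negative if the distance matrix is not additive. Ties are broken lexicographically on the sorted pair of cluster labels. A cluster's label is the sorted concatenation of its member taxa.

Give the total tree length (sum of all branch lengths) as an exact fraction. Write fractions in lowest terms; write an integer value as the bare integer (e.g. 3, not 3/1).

1. join N+Q (d=19, Q=-142) ⇒ NQ; edges |N|=31/3, |Q|=26/3
  updated: d(D,NQ)=39/2, d(NQ,U)=6, d(NQ,X)=53/2
2. join D+U (d=7, Q=-163/2) ⇒ DU; edges |D|=103/8, |U|=-47/8
  updated: d(DU,NQ)=37/4, d(DU,X)=49/2
3. join DU+NQ (d=37/4, Q=-241/4) ⇒ DNQU; edges |DU|=29/8, |NQ|=45/8
  updated: d(DNQU,X)=167/8
4. join DNQU+X (d=167/8) ⇒ DNQUX; edges |DNQU|=167/16, |X|=167/16
final tree: (((D:103/8,U:-47/8):29/8,(N:31/3,Q:26/3):45/8):167/16,X:167/16)
total length: 449/8

449/8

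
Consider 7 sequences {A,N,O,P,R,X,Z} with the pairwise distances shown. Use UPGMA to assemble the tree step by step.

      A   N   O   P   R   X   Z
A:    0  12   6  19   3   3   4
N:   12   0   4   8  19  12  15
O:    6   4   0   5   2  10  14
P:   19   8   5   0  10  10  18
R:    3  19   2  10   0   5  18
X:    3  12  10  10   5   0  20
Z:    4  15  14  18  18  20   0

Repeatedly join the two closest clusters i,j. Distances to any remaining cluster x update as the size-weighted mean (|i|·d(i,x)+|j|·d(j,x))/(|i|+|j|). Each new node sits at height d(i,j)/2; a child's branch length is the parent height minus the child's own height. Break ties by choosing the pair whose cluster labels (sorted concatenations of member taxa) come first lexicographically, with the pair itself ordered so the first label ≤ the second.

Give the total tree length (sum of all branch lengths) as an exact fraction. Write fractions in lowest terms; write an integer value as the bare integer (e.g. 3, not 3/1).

iteration 1: select O,R (d=2); attach at lengths (1, 1); label the merged cluster OR
  updated: d(A,OR)=9/2, d(N,OR)=23/2, d(OR,P)=15/2, d(OR,X)=15/2, d(OR,Z)=16
iteration 2: select A,X (d=3); attach at lengths (3/2, 3/2); label the merged cluster AX
  updated: d(AX,N)=12, d(AX,OR)=6, d(AX,P)=29/2, d(AX,Z)=12
iteration 3: select AX,OR (d=6); attach at lengths (3/2, 2); label the merged cluster AORX
  updated: d(AORX,N)=47/4, d(AORX,P)=11, d(AORX,Z)=14
iteration 4: select N,P (d=8); attach at lengths (4, 4); label the merged cluster NP
  updated: d(AORX,NP)=91/8, d(NP,Z)=33/2
iteration 5: select AORX,NP (d=91/8); attach at lengths (43/16, 27/16); label the merged cluster ANOPRX
  updated: d(ANOPRX,Z)=89/6
iteration 6: select ANOPRX,Z (d=89/6); attach at lengths (83/48, 89/12); label the merged cluster ANOPRXZ
final tree: ((((A:3/2,X:3/2):3/2,(O:1,R:1):2):43/16,(N:4,P:4):27/16):83/48,Z:89/12)
total length: 1441/48

1441/48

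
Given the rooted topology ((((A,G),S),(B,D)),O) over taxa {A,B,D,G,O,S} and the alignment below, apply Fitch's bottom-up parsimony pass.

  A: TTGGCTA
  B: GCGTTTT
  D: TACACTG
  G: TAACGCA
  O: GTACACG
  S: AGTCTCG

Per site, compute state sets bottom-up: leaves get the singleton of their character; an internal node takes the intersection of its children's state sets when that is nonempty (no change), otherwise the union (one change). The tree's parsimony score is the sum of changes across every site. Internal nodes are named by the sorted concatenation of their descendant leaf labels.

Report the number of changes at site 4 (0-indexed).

[col 0] AG: children A:{T}, G:{T} ∩→ {T}; cost 0
[col 0] AGS: children AG:{T}, S:{A} ∪→ {A,T}; cost 1
[col 0] BD: children B:{G}, D:{T} ∪→ {G,T}; cost 1
[col 0] ABDGS: children AGS:{A,T}, BD:{G,T} ∩→ {T}; cost 0
[col 0] ABDGOS: children ABDGS:{T}, O:{G} ∪→ {G,T}; cost 1
[col 1] AG: children A:{T}, G:{A} ∪→ {A,T}; cost 1
[col 1] AGS: children AG:{A,T}, S:{G} ∪→ {A,G,T}; cost 1
[col 1] BD: children B:{C}, D:{A} ∪→ {A,C}; cost 1
[col 1] ABDGS: children AGS:{A,G,T}, BD:{A,C} ∩→ {A}; cost 0
[col 1] ABDGOS: children ABDGS:{A}, O:{T} ∪→ {A,T}; cost 1
[col 2] AG: children A:{G}, G:{A} ∪→ {A,G}; cost 1
[col 2] AGS: children AG:{A,G}, S:{T} ∪→ {A,G,T}; cost 1
[col 2] BD: children B:{G}, D:{C} ∪→ {C,G}; cost 1
[col 2] ABDGS: children AGS:{A,G,T}, BD:{C,G} ∩→ {G}; cost 0
[col 2] ABDGOS: children ABDGS:{G}, O:{A} ∪→ {A,G}; cost 1
[col 3] AG: children A:{G}, G:{C} ∪→ {C,G}; cost 1
[col 3] AGS: children AG:{C,G}, S:{C} ∩→ {C}; cost 0
[col 3] BD: children B:{T}, D:{A} ∪→ {A,T}; cost 1
[col 3] ABDGS: children AGS:{C}, BD:{A,T} ∪→ {A,C,T}; cost 1
[col 3] ABDGOS: children ABDGS:{A,C,T}, O:{C} ∩→ {C}; cost 0
[col 4] AG: children A:{C}, G:{G} ∪→ {C,G}; cost 1
[col 4] AGS: children AG:{C,G}, S:{T} ∪→ {C,G,T}; cost 1
[col 4] BD: children B:{T}, D:{C} ∪→ {C,T}; cost 1
[col 4] ABDGS: children AGS:{C,G,T}, BD:{C,T} ∩→ {C,T}; cost 0
[col 4] ABDGOS: children ABDGS:{C,T}, O:{A} ∪→ {A,C,T}; cost 1
[col 5] AG: children A:{T}, G:{C} ∪→ {C,T}; cost 1
[col 5] AGS: children AG:{C,T}, S:{C} ∩→ {C}; cost 0
[col 5] BD: children B:{T}, D:{T} ∩→ {T}; cost 0
[col 5] ABDGS: children AGS:{C}, BD:{T} ∪→ {C,T}; cost 1
[col 5] ABDGOS: children ABDGS:{C,T}, O:{C} ∩→ {C}; cost 0
[col 6] AG: children A:{A}, G:{A} ∩→ {A}; cost 0
[col 6] AGS: children AG:{A}, S:{G} ∪→ {A,G}; cost 1
[col 6] BD: children B:{T}, D:{G} ∪→ {G,T}; cost 1
[col 6] ABDGS: children AGS:{A,G}, BD:{G,T} ∩→ {G}; cost 0
[col 6] ABDGOS: children ABDGS:{G}, O:{G} ∩→ {G}; cost 0
per-site changes: [3, 4, 4, 3, 4, 2, 2]; total = 22

4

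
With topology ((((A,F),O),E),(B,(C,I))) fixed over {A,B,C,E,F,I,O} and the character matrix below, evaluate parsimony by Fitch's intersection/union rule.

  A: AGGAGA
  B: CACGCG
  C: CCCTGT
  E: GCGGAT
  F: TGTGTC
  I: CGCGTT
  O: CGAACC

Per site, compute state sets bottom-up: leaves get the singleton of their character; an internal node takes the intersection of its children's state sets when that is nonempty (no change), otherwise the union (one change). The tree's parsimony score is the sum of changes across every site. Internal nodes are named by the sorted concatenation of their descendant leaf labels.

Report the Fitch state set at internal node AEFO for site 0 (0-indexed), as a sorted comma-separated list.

site 0, node AF: A={A} ∪ F={T} → {A,T} (+1)
site 0, node AFO: AF={A,T} ∪ O={C} → {A,C,T} (+1)
site 0, node AEFO: AFO={A,C,T} ∪ E={G} → {A,C,G,T} (+1)
site 0, node CI: C={C} ∩ I={C} → {C} (+0)
site 0, node BCI: B={C} ∩ CI={C} → {C} (+0)
site 0, node ABCEFIO: AEFO={A,C,G,T} ∩ BCI={C} → {C} (+0)
site 1, node AF: A={G} ∩ F={G} → {G} (+0)
site 1, node AFO: AF={G} ∩ O={G} → {G} (+0)
site 1, node AEFO: AFO={G} ∪ E={C} → {C,G} (+1)
site 1, node CI: C={C} ∪ I={G} → {C,G} (+1)
site 1, node BCI: B={A} ∪ CI={C,G} → {A,C,G} (+1)
site 1, node ABCEFIO: AEFO={C,G} ∩ BCI={A,C,G} → {C,G} (+0)
site 2, node AF: A={G} ∪ F={T} → {G,T} (+1)
site 2, node AFO: AF={G,T} ∪ O={A} → {A,G,T} (+1)
site 2, node AEFO: AFO={A,G,T} ∩ E={G} → {G} (+0)
site 2, node CI: C={C} ∩ I={C} → {C} (+0)
site 2, node BCI: B={C} ∩ CI={C} → {C} (+0)
site 2, node ABCEFIO: AEFO={G} ∪ BCI={C} → {C,G} (+1)
site 3, node AF: A={A} ∪ F={G} → {A,G} (+1)
site 3, node AFO: AF={A,G} ∩ O={A} → {A} (+0)
site 3, node AEFO: AFO={A} ∪ E={G} → {A,G} (+1)
site 3, node CI: C={T} ∪ I={G} → {G,T} (+1)
site 3, node BCI: B={G} ∩ CI={G,T} → {G} (+0)
site 3, node ABCEFIO: AEFO={A,G} ∩ BCI={G} → {G} (+0)
site 4, node AF: A={G} ∪ F={T} → {G,T} (+1)
site 4, node AFO: AF={G,T} ∪ O={C} → {C,G,T} (+1)
site 4, node AEFO: AFO={C,G,T} ∪ E={A} → {A,C,G,T} (+1)
site 4, node CI: C={G} ∪ I={T} → {G,T} (+1)
site 4, node BCI: B={C} ∪ CI={G,T} → {C,G,T} (+1)
site 4, node ABCEFIO: AEFO={A,C,G,T} ∩ BCI={C,G,T} → {C,G,T} (+0)
site 5, node AF: A={A} ∪ F={C} → {A,C} (+1)
site 5, node AFO: AF={A,C} ∩ O={C} → {C} (+0)
site 5, node AEFO: AFO={C} ∪ E={T} → {C,T} (+1)
site 5, node CI: C={T} ∩ I={T} → {T} (+0)
site 5, node BCI: B={G} ∪ CI={T} → {G,T} (+1)
site 5, node ABCEFIO: AEFO={C,T} ∩ BCI={G,T} → {T} (+0)
per-site changes: [3, 3, 3, 3, 5, 3]; total = 20

A,C,G,T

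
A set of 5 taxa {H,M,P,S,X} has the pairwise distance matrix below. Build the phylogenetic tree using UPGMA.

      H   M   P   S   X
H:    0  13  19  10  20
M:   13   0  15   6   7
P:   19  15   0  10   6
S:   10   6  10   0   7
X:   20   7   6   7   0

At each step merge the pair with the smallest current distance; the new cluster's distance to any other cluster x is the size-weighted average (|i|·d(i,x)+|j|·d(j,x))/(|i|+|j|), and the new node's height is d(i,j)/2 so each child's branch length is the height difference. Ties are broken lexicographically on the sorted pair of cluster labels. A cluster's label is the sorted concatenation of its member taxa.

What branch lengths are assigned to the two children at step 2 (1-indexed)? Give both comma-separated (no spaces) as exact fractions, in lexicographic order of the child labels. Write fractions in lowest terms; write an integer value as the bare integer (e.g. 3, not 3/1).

3,3

step 1: merge (M,S) at d=6; branch lengths M→3, S→3; new cluster MS
  updated: d(H,MS)=23/2, d(MS,P)=25/2, d(MS,X)=7
step 2: merge (P,X) at d=6; branch lengths P→3, X→3; new cluster PX
  updated: d(H,PX)=39/2, d(MS,PX)=39/4
step 3: merge (MS,PX) at d=39/4; branch lengths MS→15/8, PX→15/8; new cluster MPSX
  updated: d(H,MPSX)=31/2
step 4: merge (H,MPSX) at d=31/2; branch lengths H→31/4, MPSX→23/8; new cluster HMPSX
final tree: (H:31/4,((M:3,S:3):15/8,(P:3,X:3):15/8):23/8)
total length: 211/8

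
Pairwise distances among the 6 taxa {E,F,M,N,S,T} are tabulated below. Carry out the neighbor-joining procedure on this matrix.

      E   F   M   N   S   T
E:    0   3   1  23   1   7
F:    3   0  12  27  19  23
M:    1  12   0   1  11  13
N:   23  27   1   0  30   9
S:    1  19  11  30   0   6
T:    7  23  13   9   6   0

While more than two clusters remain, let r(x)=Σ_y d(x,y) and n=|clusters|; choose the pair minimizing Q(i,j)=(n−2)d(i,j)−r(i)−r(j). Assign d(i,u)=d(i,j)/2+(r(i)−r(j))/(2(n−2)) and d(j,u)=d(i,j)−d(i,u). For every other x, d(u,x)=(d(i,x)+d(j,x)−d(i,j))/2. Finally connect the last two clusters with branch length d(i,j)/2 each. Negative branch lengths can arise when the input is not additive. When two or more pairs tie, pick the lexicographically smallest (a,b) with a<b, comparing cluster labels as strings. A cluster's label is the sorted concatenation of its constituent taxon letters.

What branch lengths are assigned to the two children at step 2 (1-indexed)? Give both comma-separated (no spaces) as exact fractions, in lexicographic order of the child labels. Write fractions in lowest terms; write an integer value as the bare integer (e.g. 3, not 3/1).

-65/12,101/12

1. join M+N (d=1, Q=-124) ⇒ MN; edges |M|=-6, |N|=7
  updated: d(E,MN)=23/2, d(F,MN)=19, d(MN,S)=20, d(MN,T)=21/2
2. join E+F (d=3, Q=-155/2) ⇒ EF; edges |E|=-65/12, |F|=101/12
  updated: d(EF,MN)=55/4, d(EF,S)=17/2, d(EF,T)=27/2
3. join EF+S (d=17/2, Q=-213/4) ⇒ EFS; edges |EF|=73/16, |S|=63/16
  updated: d(EFS,MN)=101/8, d(EFS,T)=11/2
4. join EFS+MN (d=101/8, Q=-229/8) ⇒ EFMNS; edges |EFS|=61/16, |MN|=141/16
  updated: d(EFMNS,T)=27/16
5. join EFMNS+T (d=27/16) ⇒ EFMNST; edges |EFMNS|=27/32, |T|=27/32
final tree: ((((E:-65/12,F:101/12):73/16,S:63/16):61/16,(M:-6,N:7):141/16):27/32,T:27/32)
total length: 429/16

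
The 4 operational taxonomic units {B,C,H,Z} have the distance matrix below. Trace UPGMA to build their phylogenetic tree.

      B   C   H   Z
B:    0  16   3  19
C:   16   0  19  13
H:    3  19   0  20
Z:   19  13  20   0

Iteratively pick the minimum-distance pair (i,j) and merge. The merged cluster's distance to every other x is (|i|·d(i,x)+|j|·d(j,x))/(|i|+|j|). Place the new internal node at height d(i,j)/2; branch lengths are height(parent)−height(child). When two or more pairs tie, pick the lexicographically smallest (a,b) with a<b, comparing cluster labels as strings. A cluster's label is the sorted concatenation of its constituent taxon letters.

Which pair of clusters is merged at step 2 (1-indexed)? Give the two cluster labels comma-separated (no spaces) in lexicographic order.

C,Z

step 1: merge (B,H) at d=3; branch lengths B→3/2, H→3/2; new cluster BH
  updated: d(BH,C)=35/2, d(BH,Z)=39/2
step 2: merge (C,Z) at d=13; branch lengths C→13/2, Z→13/2; new cluster CZ
  updated: d(BH,CZ)=37/2
step 3: merge (BH,CZ) at d=37/2; branch lengths BH→31/4, CZ→11/4; new cluster BCHZ
final tree: ((B:3/2,H:3/2):31/4,(C:13/2,Z:13/2):11/4)
total length: 53/2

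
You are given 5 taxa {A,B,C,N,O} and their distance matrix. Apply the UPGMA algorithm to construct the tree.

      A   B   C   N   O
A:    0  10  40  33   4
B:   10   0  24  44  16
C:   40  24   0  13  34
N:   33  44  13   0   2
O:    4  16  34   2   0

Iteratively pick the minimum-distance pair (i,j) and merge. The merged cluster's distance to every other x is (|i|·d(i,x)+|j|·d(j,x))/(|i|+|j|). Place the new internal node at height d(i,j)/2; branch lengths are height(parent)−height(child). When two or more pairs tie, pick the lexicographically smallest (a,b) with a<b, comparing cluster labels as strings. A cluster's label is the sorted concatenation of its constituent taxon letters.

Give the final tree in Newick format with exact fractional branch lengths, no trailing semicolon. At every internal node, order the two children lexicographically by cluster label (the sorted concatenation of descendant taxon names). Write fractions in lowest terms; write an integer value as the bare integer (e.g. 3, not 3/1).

((A:5,B:5):101/12,(C:47/4,(N:1,O:1):43/4):5/3)

1. join N+O (d=2) ⇒ NO; edges |N|=1, |O|=1
  updated: d(A,NO)=37/2, d(B,NO)=30, d(C,NO)=47/2
2. join A+B (d=10) ⇒ AB; edges |A|=5, |B|=5
  updated: d(AB,C)=32, d(AB,NO)=97/4
3. join C+NO (d=47/2) ⇒ CNO; edges |C|=47/4, |NO|=43/4
  updated: d(AB,CNO)=161/6
4. join AB+CNO (d=161/6) ⇒ ABCNO; edges |AB|=101/12, |CNO|=5/3
final tree: ((A:5,B:5):101/12,(C:47/4,(N:1,O:1):43/4):5/3)
total length: 535/12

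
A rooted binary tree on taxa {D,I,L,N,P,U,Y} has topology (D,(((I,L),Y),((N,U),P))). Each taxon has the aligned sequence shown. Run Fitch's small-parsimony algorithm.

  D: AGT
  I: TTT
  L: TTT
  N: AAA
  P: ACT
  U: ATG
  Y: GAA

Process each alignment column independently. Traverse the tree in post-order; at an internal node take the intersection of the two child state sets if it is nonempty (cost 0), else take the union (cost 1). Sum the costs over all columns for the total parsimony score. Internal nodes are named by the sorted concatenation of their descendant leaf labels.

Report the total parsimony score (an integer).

IL@0: {T} ∩ {T} = {T} (intersection, +0)
ILY@0: {T} ∪ {G} = {G,T} (union, +1)
NU@0: {A} ∩ {A} = {A} (intersection, +0)
NPU@0: {A} ∩ {A} = {A} (intersection, +0)
ILNPUY@0: {G,T} ∪ {A} = {A,G,T} (union, +1)
DILNPUY@0: {A} ∩ {A,G,T} = {A} (intersection, +0)
IL@1: {T} ∩ {T} = {T} (intersection, +0)
ILY@1: {T} ∪ {A} = {A,T} (union, +1)
NU@1: {A} ∪ {T} = {A,T} (union, +1)
NPU@1: {A,T} ∪ {C} = {A,C,T} (union, +1)
ILNPUY@1: {A,T} ∩ {A,C,T} = {A,T} (intersection, +0)
DILNPUY@1: {G} ∪ {A,T} = {A,G,T} (union, +1)
IL@2: {T} ∩ {T} = {T} (intersection, +0)
ILY@2: {T} ∪ {A} = {A,T} (union, +1)
NU@2: {A} ∪ {G} = {A,G} (union, +1)
NPU@2: {A,G} ∪ {T} = {A,G,T} (union, +1)
ILNPUY@2: {A,T} ∩ {A,G,T} = {A,T} (intersection, +0)
DILNPUY@2: {T} ∩ {A,T} = {T} (intersection, +0)
per-site changes: [2, 4, 3]; total = 9

9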